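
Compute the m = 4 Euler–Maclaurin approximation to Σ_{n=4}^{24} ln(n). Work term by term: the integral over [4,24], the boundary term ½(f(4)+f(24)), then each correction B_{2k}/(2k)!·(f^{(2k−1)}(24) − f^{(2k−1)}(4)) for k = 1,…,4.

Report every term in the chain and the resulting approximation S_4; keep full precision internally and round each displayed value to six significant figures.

Integral: ∫_4^24 ln(x) dx = 50.7281.
Endpoint term: (f(4) + f(24))/2 = (1.38629 + 3.17805)/2 = 2.28217.
Running total after boundary: 53.0103.
Correction k=1: B_{2}/2! · (f^{(1)}(24) − f^{(1)}(4)) = 1/12 · (0.0416667 − 0.250000) = -0.0173611.
After k=1: 52.9929.
Correction k=2: B_{4}/4! · (f^{(3)}(24) − f^{(3)}(4)) = −1/720 · (0.000144676 − 0.0312500) = 4.32018e-05.
After k=2: 52.9930.
Correction k=3: B_{6}/6! · (f^{(5)}(24) − f^{(5)}(4)) = 1/30240 · (3.01408e-06 − 0.0234375) = -7.74950e-07.
After k=3: 52.9930.
Correction k=4: B_{8}/8! · (f^{(7)}(24) − f^{(7)}(4)) = −1/1209600 · (1.56983e-07 − 0.0439453) = 3.63303e-08.

S_4 ≈ 52.9930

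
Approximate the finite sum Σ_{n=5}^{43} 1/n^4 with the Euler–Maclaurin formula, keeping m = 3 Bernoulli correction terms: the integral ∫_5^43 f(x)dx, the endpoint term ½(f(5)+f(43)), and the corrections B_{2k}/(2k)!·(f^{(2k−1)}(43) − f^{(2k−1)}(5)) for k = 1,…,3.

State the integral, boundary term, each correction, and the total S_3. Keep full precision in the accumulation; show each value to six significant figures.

S_3 ≈ 0.00356727

∫_5^43 1/x^4 dx evaluates to 0.00266247.
½[f(5) + f(43)] = ½[0.00160000 + 2.92500e-07] = 0.000800146.
So far: 0.00346262.
k=1: B_{2}/(2)! × [f^{(1)}(43) − f^{(1)}(5)] = 1/12 × (-2.72093e-08 − (-0.00128000)) = 0.000106664.
After k=1: 0.00356928.
k=2: B_{4}/(4)! × [f^{(3)}(43) − f^{(3)}(5)] = −1/720 × (-4.41471e-10 − (-0.00153600)) = -2.13333e-06.
After k=2: 0.00356715.
k=3: B_{6}/(6)! × [f^{(5)}(43) − f^{(5)}(5)] = 1/30240 × (-1.33707e-11 − (-0.00344064)) = 1.13778e-07.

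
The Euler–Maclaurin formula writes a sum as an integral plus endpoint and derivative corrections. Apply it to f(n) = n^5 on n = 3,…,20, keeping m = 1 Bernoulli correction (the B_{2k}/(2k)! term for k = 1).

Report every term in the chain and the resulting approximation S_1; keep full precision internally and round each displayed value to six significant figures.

∫_3^20 x^5 dx evaluates to 1.06665e+07.
Endpoint term: (f(3) + f(20))/2 = (243.000 + 3.20000e+06)/2 = 1.60012e+06.
Running total after boundary: 1.22667e+07.
Order-1 term: 1/12 · (800000 − 405.000) = 66632.9.

S_1 ≈ 1.23333e+07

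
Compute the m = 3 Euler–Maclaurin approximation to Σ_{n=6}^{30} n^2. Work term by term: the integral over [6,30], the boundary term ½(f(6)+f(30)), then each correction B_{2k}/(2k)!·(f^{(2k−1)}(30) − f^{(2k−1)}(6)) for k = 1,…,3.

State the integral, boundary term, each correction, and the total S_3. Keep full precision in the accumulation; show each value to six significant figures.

Integral: ∫_6^30 x^2 dx = 8928.00.
Endpoint term: (f(6) + f(30))/2 = (36.0000 + 900.000)/2 = 468.000.
So far: 9396.00.
k=1: B_{2}/(2)! × [f^{(1)}(30) − f^{(1)}(6)] = 1/12 × (60.0000 − 12.0000) = 4.00000.
After k=1: 9400.00.
k=2: B_{4}/(4)! × [f^{(3)}(30) − f^{(3)}(6)] = −1/720 × (0.00000 − 0.00000) = 0.00000.
After k=2: 9400.00.
k=3: B_{6}/(6)! × [f^{(5)}(30) − f^{(5)}(6)] = 1/30240 × (0.00000 − 0.00000) = 0.00000.

S_3 ≈ 9400.00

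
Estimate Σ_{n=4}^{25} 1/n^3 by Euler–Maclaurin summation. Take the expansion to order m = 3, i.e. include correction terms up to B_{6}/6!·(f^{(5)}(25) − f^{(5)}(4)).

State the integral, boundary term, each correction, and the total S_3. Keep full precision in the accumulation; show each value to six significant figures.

S_3 ≈ 0.0392513

Integral: ∫_4^25 1/x^3 dx = 0.0304500.
Boundary: ½(f(4) + f(25)) = ½(0.0156250 + 6.40000e-05) = 0.00784450.
Integral + boundary = 0.0382945.
Correction k=1: B_{2}/2! · (f^{(1)}(25) − f^{(1)}(4)) = 1/12 · (-7.68000e-06 − (-0.0117188)) = 0.000975923.
Running total after k=1: 0.0392704.
Correction k=2: B_{4}/4! · (f^{(3)}(25) − f^{(3)}(4)) = −1/720 · (-2.45760e-07 − (-0.0146484)) = -2.03447e-05.
Running total after k=2: 0.0392501.
Correction k=3: B_{6}/6! · (f^{(5)}(25) − f^{(5)}(4)) = 1/30240 · (-1.65151e-08 − (-0.0384521)) = 1.27157e-06.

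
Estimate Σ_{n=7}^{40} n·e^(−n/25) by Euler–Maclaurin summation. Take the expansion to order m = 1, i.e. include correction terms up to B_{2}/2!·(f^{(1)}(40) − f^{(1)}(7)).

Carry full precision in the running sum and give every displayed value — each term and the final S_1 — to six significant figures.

S_1 ≈ 283.173

∫_7^40 x·e^(−x/25) dx evaluates to 276.545.
Endpoint term: (f(7) + f(40))/2 = (5.29049 + 8.07586)/2 = 6.68317.
So far: 283.228.
Correction k=1: B_{2}/2! · (f^{(1)}(40) − f^{(1)}(7)) = 1/12 · (-0.121138 − 0.544164) = -0.0554419.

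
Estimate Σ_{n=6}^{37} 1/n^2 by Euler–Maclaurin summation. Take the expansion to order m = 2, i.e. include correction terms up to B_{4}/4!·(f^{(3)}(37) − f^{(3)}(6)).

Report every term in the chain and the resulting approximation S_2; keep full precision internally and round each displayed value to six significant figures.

S_2 ≈ 0.154658

Integral: ∫_6^37 1/x^2 dx = 0.139640.
½[f(6) + f(37)] = ½[0.0277778 + 0.000730460] = 0.0142541.
Running total after boundary: 0.153894.
Order-1 term: 1/12 · (-3.94843e-05 − (-0.00925926)) = 0.000768315.
Running total after k=1: 0.154662.
Order-2 term: −1/720 · (-3.46101e-07 − (-0.00308642)) = -4.28621e-06.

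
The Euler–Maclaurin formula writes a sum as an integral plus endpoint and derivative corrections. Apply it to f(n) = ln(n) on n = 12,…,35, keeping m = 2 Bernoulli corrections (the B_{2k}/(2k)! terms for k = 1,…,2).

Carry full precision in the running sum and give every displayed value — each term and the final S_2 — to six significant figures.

∫_12^35 ln(x) dx evaluates to 71.6183.
Endpoint term: (f(12) + f(35))/2 = (2.48491 + 3.55535)/2 = 3.02013.
Integral + boundary = 74.6384.
k=1: B_{2}/(2)! × [f^{(1)}(35) − f^{(1)}(12)] = 1/12 × (0.0285714 − 0.0833333) = -0.00456349.
After k=1: 74.6339.
k=2: B_{4}/(4)! × [f^{(3)}(35) − f^{(3)}(12)] = −1/720 × (4.66472e-05 − 0.00115741) = 1.54272e-06.

S_2 ≈ 74.6339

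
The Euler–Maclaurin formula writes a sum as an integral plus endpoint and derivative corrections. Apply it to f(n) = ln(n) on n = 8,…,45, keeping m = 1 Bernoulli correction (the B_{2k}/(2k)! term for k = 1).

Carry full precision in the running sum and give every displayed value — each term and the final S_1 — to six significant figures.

S_1 ≈ 120.599

Integral: ∫_8^45 ln(x) dx = 117.664.
Endpoint term: (f(8) + f(45))/2 = (2.07944 + 3.80666)/2 = 2.94305.
So far: 120.607.
k=1: B_{2}/(2)! × [f^{(1)}(45) − f^{(1)}(8)] = 1/12 × (0.0222222 − 0.125000) = -0.00856481.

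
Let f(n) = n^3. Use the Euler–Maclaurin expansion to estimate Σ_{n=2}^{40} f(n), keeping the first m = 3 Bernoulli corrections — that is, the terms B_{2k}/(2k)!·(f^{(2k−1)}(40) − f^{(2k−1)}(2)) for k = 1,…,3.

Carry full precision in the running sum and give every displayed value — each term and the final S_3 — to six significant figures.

S_3 ≈ 672399

Integral: ∫_2^40 x^3 dx = 639996.
Endpoint term: (f(2) + f(40))/2 = (8.00000 + 64000.0)/2 = 32004.0.
Integral + boundary = 672000.
Order-1 term: 1/12 · (4800.00 − 12.0000) = 399.000.
Running total after k=1: 672399.
Order-2 term: −1/720 · (6.00000 − 6.00000) = 0.00000.
Running total after k=2: 672399.
Order-3 term: 1/30240 · (0.00000 − 0.00000) = 0.00000.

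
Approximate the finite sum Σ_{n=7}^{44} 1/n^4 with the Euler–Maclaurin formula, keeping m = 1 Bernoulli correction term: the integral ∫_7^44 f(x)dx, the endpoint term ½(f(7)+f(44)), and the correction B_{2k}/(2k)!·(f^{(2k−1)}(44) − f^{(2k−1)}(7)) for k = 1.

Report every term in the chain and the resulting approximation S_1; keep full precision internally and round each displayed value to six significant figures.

S_1 ≈ 0.00119612

Integral: ∫_7^44 1/x^4 dx = 0.000967904.
Endpoint term: (f(7) + f(44))/2 = (0.000416493 + 2.66802e-07)/2 = 0.000208380.
Running total after boundary: 0.00117628.
Order-1 term: 1/12 · (-2.42547e-08 − (-0.000237996)) = 1.98310e-05.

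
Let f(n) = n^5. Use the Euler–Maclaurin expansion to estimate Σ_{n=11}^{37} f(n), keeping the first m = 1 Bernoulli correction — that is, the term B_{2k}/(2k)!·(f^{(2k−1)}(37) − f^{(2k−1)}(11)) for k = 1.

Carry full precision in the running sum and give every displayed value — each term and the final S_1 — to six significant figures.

∫_11^37 x^5 dx evaluates to 4.27326e+08.
½[f(11) + f(37)] = ½[161051 + 6.93440e+07] = 3.47525e+07.
Running total after boundary: 4.62078e+08.
k=1: B_{2}/(2)! × [f^{(1)}(37) − f^{(1)}(11)] = 1/12 × (9.37080e+06 − 73205.0) = 774800.

S_1 ≈ 4.62853e+08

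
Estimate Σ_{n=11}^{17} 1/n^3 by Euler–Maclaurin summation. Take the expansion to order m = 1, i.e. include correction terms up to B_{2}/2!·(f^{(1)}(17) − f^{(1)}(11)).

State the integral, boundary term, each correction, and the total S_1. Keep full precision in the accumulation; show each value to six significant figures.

The integral term ∫_11^17 1/x^3 dx = 0.00240213.
½[f(11) + f(17)] = ½[0.000751315 + 0.000203542] = 0.000477428.
Integral + boundary = 0.00287956.
Order-1 term: 1/12 · (-3.59191e-05 − (-0.000204904)) = 1.40821e-05.

S_1 ≈ 0.00289364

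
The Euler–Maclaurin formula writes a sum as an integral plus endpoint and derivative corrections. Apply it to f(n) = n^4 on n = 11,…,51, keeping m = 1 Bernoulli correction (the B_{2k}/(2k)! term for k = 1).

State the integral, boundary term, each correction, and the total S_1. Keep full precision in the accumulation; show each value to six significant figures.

S_1 ≈ 7.24065e+07

∫_11^51 x^4 dx evaluates to 6.89728e+07.
Boundary: ½(f(11) + f(51)) = ½(14641.0 + 6.76520e+06) = 3.38992e+06.
Integral + boundary = 7.23628e+07.
Order-1 term: 1/12 · (530604 − 5324.00) = 43773.3.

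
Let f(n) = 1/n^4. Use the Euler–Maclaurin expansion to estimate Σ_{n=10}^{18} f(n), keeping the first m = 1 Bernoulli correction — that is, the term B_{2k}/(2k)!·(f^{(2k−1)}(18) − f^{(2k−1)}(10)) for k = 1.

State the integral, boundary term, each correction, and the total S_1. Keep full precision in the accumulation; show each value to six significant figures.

S_1 ≈ 0.000334097

The integral term ∫_10^18 1/x^4 dx = 0.000276177.
Boundary: ½(f(10) + f(18)) = ½(0.000100000 + 9.52599e-06) = 5.47630e-05.
So far: 0.000330940.
Correction k=1: B_{2}/2! · (f^{(1)}(18) − f^{(1)}(10)) = 1/12 · (-2.11689e-06 − (-4.00000e-05)) = 3.15693e-06.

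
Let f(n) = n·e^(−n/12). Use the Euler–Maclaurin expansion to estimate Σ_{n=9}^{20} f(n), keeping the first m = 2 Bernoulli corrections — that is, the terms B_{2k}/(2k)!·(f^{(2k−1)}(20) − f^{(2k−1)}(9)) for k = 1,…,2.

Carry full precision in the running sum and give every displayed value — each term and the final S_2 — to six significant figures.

Integral: ∫_9^20 x·e^(−x/12) dx = 46.5081.
Endpoint term: (f(9) + f(20))/2 = (4.25130 + 3.77751)/2 = 4.01441.
Integral + boundary = 50.5225.
k=1: B_{2}/(2)! × [f^{(1)}(20) − f^{(1)}(9)] = 1/12 × (-0.125917 − 0.118092) = -0.0203341.
Partial sum through k=1: 50.5022.
k=2: B_{4}/(4)! × [f^{(3)}(20) − f^{(3)}(9)] = −1/720 × (0.00174885 − 0.00738073) = 7.82205e-06.

S_2 ≈ 50.5022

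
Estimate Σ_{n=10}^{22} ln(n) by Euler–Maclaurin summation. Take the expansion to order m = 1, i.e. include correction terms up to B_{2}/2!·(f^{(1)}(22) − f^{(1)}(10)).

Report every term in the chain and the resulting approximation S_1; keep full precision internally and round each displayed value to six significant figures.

S_1 ≈ 35.6694

∫_10^22 ln(x) dx evaluates to 32.9771.
Endpoint term: (f(10) + f(22))/2 = (2.30259 + 3.09104)/2 = 2.69681.
So far: 35.6739.
Order-1 term: 1/12 · (0.0454545 − 0.100000) = -0.00454545.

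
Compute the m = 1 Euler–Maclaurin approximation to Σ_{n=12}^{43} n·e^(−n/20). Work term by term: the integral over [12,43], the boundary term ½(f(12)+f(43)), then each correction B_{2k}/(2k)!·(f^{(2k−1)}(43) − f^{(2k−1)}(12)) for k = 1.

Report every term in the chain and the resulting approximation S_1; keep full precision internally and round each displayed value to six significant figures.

Integral: ∫_12^43 x·e^(−x/20) dx = 204.469.
½[f(12) + f(43)] = ½[6.58574 + 5.00882] = 5.79728.
Running total after boundary: 210.267.
k=1: B_{2}/(2)! × [f^{(1)}(43) − f^{(1)}(12)] = 1/12 × (-0.133957 − 0.219525) = -0.0294568.

S_1 ≈ 210.237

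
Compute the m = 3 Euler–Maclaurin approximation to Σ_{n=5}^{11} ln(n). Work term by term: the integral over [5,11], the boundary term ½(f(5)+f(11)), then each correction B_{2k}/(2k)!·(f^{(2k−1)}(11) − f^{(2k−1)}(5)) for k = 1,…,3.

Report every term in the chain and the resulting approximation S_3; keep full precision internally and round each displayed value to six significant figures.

∫_5^11 ln(x) dx evaluates to 12.3297.
Endpoint term: (f(5) + f(11))/2 = (1.60944 + 2.39790)/2 = 2.00367.
Integral + boundary = 14.3333.
Correction k=1: B_{2}/2! · (f^{(1)}(11) − f^{(1)}(5)) = 1/12 · (0.0909091 − 0.200000) = -0.00909091.
After k=1: 14.3242.
Correction k=2: B_{4}/4! · (f^{(3)}(11) − f^{(3)}(5)) = −1/720 · (0.00150263 − 0.0160000) = 2.01352e-05.
After k=2: 14.3243.
Correction k=3: B_{6}/6! · (f^{(5)}(11) − f^{(5)}(5)) = 1/30240 · (0.000149021 − 0.00768000) = -2.49040e-07.

S_3 ≈ 14.3243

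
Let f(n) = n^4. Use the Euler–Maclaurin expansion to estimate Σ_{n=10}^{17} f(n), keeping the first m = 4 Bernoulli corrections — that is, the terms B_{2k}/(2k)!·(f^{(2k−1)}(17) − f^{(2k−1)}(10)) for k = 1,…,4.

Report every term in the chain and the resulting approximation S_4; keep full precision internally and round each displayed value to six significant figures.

S_4 ≈ 312036

∫_10^17 x^4 dx evaluates to 263971.
Endpoint term: (f(10) + f(17))/2 = (10000.0 + 83521.0)/2 = 46760.5.
Running total after boundary: 310732.
Order-1 term: 1/12 · (19652.0 − 4000.00) = 1304.33.
After k=1: 312036.
Order-2 term: −1/720 · (408.000 − 240.000) = -0.233333.
After k=2: 312036.
Order-3 term: 1/30240 · (0.00000 − 0.00000) = 0.00000.
After k=3: 312036.
Order-4 term: −1/1209600 · (0.00000 − 0.00000) = 0.00000.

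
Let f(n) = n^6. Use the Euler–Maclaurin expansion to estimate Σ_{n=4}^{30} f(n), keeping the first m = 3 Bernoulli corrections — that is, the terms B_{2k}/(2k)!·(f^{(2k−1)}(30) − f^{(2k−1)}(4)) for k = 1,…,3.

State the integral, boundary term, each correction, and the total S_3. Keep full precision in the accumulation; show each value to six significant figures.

S_3 ≈ 3.50093e+09

Integral: ∫_4^30 x^6 dx = 3.12428e+09.
½[f(4) + f(30)] = ½[4096.00 + 7.29000e+08] = 3.64502e+08.
So far: 3.48879e+09.
k=1: B_{2}/(2)! × [f^{(1)}(30) − f^{(1)}(4)] = 1/12 × (1.45800e+08 − 6144.00) = 1.21495e+07.
Running total after k=1: 3.50093e+09.
k=2: B_{4}/(4)! × [f^{(3)}(30) − f^{(3)}(4)] = −1/720 × (3.24000e+06 − 7680.00) = -4489.33.
Running total after k=2: 3.50093e+09.
k=3: B_{6}/(6)! × [f^{(5)}(30) − f^{(5)}(4)] = 1/30240 × (21600.0 − 2880.00) = 0.619048.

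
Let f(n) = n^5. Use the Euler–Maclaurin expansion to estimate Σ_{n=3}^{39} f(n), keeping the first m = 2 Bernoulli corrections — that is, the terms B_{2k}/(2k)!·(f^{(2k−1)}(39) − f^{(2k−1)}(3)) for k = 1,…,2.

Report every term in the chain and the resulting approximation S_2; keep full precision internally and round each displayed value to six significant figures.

∫_3^39 x^5 dx evaluates to 5.86457e+08.
Boundary: ½(f(3) + f(39)) = ½(243.000 + 9.02242e+07) = 4.51122e+07.
Integral + boundary = 6.31569e+08.
Correction k=1: B_{2}/2! · (f^{(1)}(39) − f^{(1)}(3)) = 1/12 · (1.15672e+07 − 405.000) = 963900.
Running total after k=1: 6.32533e+08.
Correction k=2: B_{4}/4! · (f^{(3)}(39) − f^{(3)}(3)) = −1/720 · (91260.0 − 540.000) = -126.000.

S_2 ≈ 6.32533e+08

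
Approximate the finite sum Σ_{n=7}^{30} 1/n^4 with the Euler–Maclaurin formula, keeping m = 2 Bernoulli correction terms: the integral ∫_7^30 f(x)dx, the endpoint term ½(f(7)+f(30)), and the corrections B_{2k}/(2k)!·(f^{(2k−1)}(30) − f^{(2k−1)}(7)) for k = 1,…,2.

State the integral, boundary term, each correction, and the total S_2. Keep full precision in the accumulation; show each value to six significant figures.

S_2 ≈ 0.00118795

Integral: ∫_7^30 1/x^4 dx = 0.000959472.
Endpoint term: (f(7) + f(30))/2 = (0.000416493 + 1.23457e-06)/2 = 0.000208864.
So far: 0.00116834.
Correction k=1: B_{2}/2! · (f^{(1)}(30) − f^{(1)}(7)) = 1/12 · (-1.64609e-07 − (-0.000237996)) = 1.98193e-05.
After k=1: 0.00118815.
Correction k=2: B_{4}/4! · (f^{(3)}(30) − f^{(3)}(7)) = −1/720 · (-5.48697e-09 − (-0.000145712)) = -2.02370e-07.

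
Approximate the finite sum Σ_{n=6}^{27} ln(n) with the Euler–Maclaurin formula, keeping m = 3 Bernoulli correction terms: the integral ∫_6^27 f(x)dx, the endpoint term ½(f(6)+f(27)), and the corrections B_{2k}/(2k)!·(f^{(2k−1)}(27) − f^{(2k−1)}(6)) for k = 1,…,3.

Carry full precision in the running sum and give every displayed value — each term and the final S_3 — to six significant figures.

S_3 ≈ 59.7700

∫_6^27 ln(x) dx evaluates to 57.2370.
½[f(6) + f(27)] = ½[1.79176 + 3.29584] = 2.54380.
Integral + boundary = 59.7808.
k=1: B_{2}/(2)! × [f^{(1)}(27) − f^{(1)}(6)] = 1/12 × (0.0370370 − 0.166667) = -0.0108025.
Partial sum through k=1: 59.7700.
k=2: B_{4}/(4)! × [f^{(3)}(27) − f^{(3)}(6)] = −1/720 × (0.000101611 − 0.00925926) = 1.27190e-05.
Partial sum through k=2: 59.7700.
k=3: B_{6}/(6)! × [f^{(5)}(27) − f^{(5)}(6)] = 1/30240 × (1.67260e-06 − 0.00308642) = -1.02009e-07.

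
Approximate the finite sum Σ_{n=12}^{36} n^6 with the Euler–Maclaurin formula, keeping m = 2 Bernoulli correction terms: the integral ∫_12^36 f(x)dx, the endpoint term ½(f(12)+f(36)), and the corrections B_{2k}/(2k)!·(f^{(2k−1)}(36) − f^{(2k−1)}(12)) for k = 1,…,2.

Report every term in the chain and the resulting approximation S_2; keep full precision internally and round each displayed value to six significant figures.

∫_12^36 x^6 dx evaluates to 1.11898e+10.
½[f(12) + f(36)] = ½[2.98598e+06 + 2.17678e+09] = 1.08988e+09.
Running total after boundary: 1.22796e+10.
Order-1 term: 1/12 · (3.62797e+08 − 1.49299e+06) = 3.01087e+07.
After k=1: 1.23098e+10.
Order-2 term: −1/720 · (5.59872e+06 − 207360) = -7488.00.

S_2 ≈ 1.23097e+10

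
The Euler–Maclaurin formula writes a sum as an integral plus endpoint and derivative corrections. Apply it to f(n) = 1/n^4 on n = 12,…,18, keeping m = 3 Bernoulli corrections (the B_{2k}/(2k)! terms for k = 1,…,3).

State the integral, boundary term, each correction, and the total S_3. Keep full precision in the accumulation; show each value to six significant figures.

Integral: ∫_12^18 1/x^4 dx = 0.000135745.
Boundary: ½(f(12) + f(18)) = ½(4.82253e-05 + 9.52599e-06) = 2.88756e-05.
Running total after boundary: 0.000164621.
Correction k=1: B_{2}/2! · (f^{(1)}(18) − f^{(1)}(12)) = 1/12 · (-2.11689e-06 − (-1.60751e-05)) = 1.16318e-06.
Partial sum through k=1: 0.000165784.
Correction k=2: B_{4}/4! · (f^{(3)}(18) − f^{(3)}(12)) = −1/720 · (-1.96008e-07 − (-3.34898e-06)) = -4.37913e-09.
Partial sum through k=2: 0.000165780.
Correction k=3: B_{6}/6! · (f^{(5)}(18) − f^{(5)}(12)) = 1/30240 · (-3.38779e-08 − (-1.30238e-06)) = 4.19479e-11.

S_3 ≈ 0.000165780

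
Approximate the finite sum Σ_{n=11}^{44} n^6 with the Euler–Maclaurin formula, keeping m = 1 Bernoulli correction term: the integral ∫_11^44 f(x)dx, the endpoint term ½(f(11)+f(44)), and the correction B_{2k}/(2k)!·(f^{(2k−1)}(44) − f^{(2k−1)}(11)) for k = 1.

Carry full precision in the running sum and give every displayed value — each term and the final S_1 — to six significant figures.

∫_11^44 x^6 dx evaluates to 4.56083e+10.
Endpoint term: (f(11) + f(44))/2 = (1.77156e+06 + 7.25631e+09)/2 = 3.62904e+09.
So far: 4.92374e+10.
k=1: B_{2}/(2)! × [f^{(1)}(44) − f^{(1)}(11)] = 1/12 × (9.89497e+08 − 966306) = 8.23776e+07.

S_1 ≈ 4.93198e+10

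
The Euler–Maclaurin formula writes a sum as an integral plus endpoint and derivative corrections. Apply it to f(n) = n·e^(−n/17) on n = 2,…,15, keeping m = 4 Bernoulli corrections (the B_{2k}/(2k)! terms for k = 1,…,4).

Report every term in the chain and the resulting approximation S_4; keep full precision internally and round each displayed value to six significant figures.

The integral term ∫_2^15 x·e^(−x/17) dx = 62.0385.
Endpoint term: (f(2) + f(15))/2 = (1.77802 + 6.20712)/2 = 3.99257.
Integral + boundary = 66.0311.
k=1: B_{2}/(2)! × [f^{(1)}(15) − f^{(1)}(2)] = 1/12 × (0.0486833 − 0.784420) = -0.0613114.
After k=1: 65.9698.
k=2: B_{4}/(4)! × [f^{(3)}(15) − f^{(3)}(2)] = −1/720 × (0.00303218 − 0.00886657) = 8.10333e-06.
After k=2: 65.9698.
k=3: B_{6}/(6)! × [f^{(5)}(15) − f^{(5)}(2)] = 1/30240 × (2.04010e-05 − 5.19685e-05) = -1.04390e-09.
After k=3: 65.9698.
k=4: B_{8}/(8)! × [f^{(7)}(15) − f^{(7)}(2)] = −1/1209600 × (1.04879e-07 − 2.53484e-07) = 1.22854e-13.

S_4 ≈ 65.9698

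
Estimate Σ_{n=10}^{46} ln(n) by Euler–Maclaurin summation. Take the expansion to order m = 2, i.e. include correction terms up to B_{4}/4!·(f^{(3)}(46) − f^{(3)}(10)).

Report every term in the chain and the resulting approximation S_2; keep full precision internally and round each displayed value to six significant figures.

∫_10^46 ln(x) dx evaluates to 117.092.
Boundary: ½(f(10) + f(46)) = ½(2.30259 + 3.82864) = 3.06561.
Integral + boundary = 120.157.
Correction k=1: B_{2}/2! · (f^{(1)}(46) − f^{(1)}(10)) = 1/12 · (0.0217391 − 0.100000) = -0.00652174.
After k=1: 120.151.
Correction k=2: B_{4}/4! · (f^{(3)}(46) − f^{(3)}(10)) = −1/720 · (2.05474e-05 − 0.00200000) = 2.74924e-06.

S_2 ≈ 120.151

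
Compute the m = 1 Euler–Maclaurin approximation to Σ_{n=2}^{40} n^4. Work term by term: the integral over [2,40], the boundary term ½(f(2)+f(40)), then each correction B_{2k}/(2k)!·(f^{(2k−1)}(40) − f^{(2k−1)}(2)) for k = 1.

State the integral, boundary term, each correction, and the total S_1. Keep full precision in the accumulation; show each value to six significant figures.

S_1 ≈ 2.17813e+07

∫_2^40 x^4 dx evaluates to 2.04800e+07.
½[f(2) + f(40)] = ½[16.0000 + 2.56000e+06] = 1.28001e+06.
Running total after boundary: 2.17600e+07.
Correction k=1: B_{2}/2! · (f^{(1)}(40) − f^{(1)}(2)) = 1/12 · (256000 − 32.0000) = 21330.7.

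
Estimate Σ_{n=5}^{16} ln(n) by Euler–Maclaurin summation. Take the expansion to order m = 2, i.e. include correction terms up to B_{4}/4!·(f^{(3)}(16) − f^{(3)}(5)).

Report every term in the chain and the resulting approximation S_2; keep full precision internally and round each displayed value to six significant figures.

S_2 ≈ 27.4938

∫_5^16 ln(x) dx evaluates to 25.3142.
½[f(5) + f(16)] = ½[1.60944 + 2.77259] = 2.19101.
Integral + boundary = 27.5052.
k=1: B_{2}/(2)! × [f^{(1)}(16) − f^{(1)}(5)] = 1/12 × (0.0625000 − 0.200000) = -0.0114583.
Partial sum through k=1: 27.4938.
k=2: B_{4}/(4)! × [f^{(3)}(16) − f^{(3)}(5)] = −1/720 × (0.000488281 − 0.0160000) = 2.15441e-05.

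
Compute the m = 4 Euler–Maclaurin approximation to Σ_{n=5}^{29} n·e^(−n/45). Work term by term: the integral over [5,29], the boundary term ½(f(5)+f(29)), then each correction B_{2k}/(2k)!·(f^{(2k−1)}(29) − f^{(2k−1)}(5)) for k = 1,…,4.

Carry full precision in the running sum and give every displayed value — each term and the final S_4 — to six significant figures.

The integral term ∫_5^29 x·e^(−x/45) dx = 265.291.
Boundary: ½(f(5) + f(29)) = ½(4.47420 + 15.2237) = 9.84893.
Running total after boundary: 275.140.
k=1: B_{2}/(2)! × [f^{(1)}(29) − f^{(1)}(5)] = 1/12 × (0.186650 − 0.795413) = -0.0507302.
Running total after k=1: 275.090.
k=2: B_{4}/(4)! × [f^{(3)}(29) − f^{(3)}(5)] = −1/720 × (0.000610646 − 0.00127659) = 9.24920e-07.
Running total after k=2: 275.090.
k=3: B_{6}/(6)! × [f^{(5)}(29) − f^{(5)}(5)] = 1/30240 × (5.57590e-07 − 1.06685e-06) = -1.68408e-11.
Running total after k=3: 275.090.
k=4: B_{8}/(8)! × [f^{(7)}(29) − f^{(7)}(5)] = −1/1209600 × (4.01791e-10 − 7.42368e-10) = 2.81562e-16.

S_4 ≈ 275.090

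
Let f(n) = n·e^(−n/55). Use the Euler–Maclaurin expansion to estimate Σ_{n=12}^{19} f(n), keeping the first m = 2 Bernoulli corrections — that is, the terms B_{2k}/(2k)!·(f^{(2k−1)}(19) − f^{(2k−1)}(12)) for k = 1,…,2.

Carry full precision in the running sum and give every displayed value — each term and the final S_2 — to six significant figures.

The integral term ∫_12^19 x·e^(−x/55) dx = 81.5166.
½[f(12) + f(19)] = ½[9.64775 + 13.4501] = 11.5489.
Integral + boundary = 93.0655.
Correction k=1: B_{2}/2! · (f^{(1)}(19) − f^{(1)}(12)) = 1/12 · (0.463352 − 0.628566) = -0.0137678.
Partial sum through k=1: 93.0518.
Correction k=2: B_{4}/4! · (f^{(3)}(19) − f^{(3)}(12)) = −1/720 · (0.000621206 − 0.000739347) = 1.64084e-07.

S_2 ≈ 93.0518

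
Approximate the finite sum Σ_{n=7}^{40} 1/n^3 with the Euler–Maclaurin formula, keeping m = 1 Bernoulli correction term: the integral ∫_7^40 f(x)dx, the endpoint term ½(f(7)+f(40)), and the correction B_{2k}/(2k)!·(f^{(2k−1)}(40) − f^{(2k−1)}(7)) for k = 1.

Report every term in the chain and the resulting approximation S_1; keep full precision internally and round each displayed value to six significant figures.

S_1 ≈ 0.0114611

Integral: ∫_7^40 1/x^3 dx = 0.00989158.
½[f(7) + f(40)] = ½[0.00291545 + 1.56250e-05] = 0.00146554.
So far: 0.0113571.
Correction k=1: B_{2}/2! · (f^{(1)}(40) − f^{(1)}(7)) = 1/12 · (-1.17187e-06 − (-0.00124948)) = 0.000104026.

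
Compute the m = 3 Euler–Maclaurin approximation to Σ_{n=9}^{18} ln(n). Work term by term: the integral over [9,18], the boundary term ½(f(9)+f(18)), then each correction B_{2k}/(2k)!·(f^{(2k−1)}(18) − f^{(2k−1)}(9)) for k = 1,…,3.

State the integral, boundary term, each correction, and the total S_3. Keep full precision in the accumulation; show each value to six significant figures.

S_3 ≈ 25.7908

∫_9^18 ln(x) dx evaluates to 23.2517.
Endpoint term: (f(9) + f(18))/2 = (2.19722 + 2.89037)/2 = 2.54380.
Integral + boundary = 25.7955.
k=1: B_{2}/(2)! × [f^{(1)}(18) − f^{(1)}(9)] = 1/12 × (0.0555556 − 0.111111) = -0.00462963.
Running total after k=1: 25.7908.
k=2: B_{4}/(4)! × [f^{(3)}(18) − f^{(3)}(9)] = −1/720 × (0.000342936 − 0.00274348) = 3.33410e-06.
Running total after k=2: 25.7908.
k=3: B_{6}/(6)! × [f^{(5)}(18) − f^{(5)}(9)] = 1/30240 × (1.27013e-05 − 0.000406442) = -1.30205e-08.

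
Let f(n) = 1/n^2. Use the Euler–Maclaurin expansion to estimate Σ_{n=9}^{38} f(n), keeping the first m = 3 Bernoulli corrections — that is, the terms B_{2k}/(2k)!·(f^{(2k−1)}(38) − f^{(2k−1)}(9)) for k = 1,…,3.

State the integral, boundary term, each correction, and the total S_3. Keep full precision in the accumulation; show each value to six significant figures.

S_3 ≈ 0.0915394

∫_9^38 1/x^2 dx evaluates to 0.0847953.
Endpoint term: (f(9) + f(38))/2 = (0.0123457 + 0.000692521)/2 = 0.00651910.
Integral + boundary = 0.0913144.
Order-1 term: 1/12 · (-3.64485e-05 − (-0.00274348)) = 0.000225586.
After k=1: 0.0915400.
Order-2 term: −1/720 · (-3.02896e-07 − (-0.000406442)) = -5.64082e-07.
After k=2: 0.0915394.
Order-3 term: 1/30240 · (-6.29285e-09 − (-0.000150534)) = 4.97777e-09.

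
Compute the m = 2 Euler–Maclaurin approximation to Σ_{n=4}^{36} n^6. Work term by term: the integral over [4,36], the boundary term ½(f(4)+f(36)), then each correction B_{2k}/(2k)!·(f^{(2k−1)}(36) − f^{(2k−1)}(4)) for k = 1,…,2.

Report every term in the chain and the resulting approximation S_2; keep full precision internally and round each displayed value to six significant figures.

S_2 ≈ 1.23135e+10

Integral: ∫_4^36 x^6 dx = 1.11949e+10.
Endpoint term: (f(4) + f(36))/2 = (4096.00 + 2.17678e+09)/2 = 1.08839e+09.
Running total after boundary: 1.22833e+10.
k=1: B_{2}/(2)! × [f^{(1)}(36) − f^{(1)}(4)] = 1/12 × (3.62797e+08 − 6144.00) = 3.02326e+07.
Running total after k=1: 1.23135e+10.
k=2: B_{4}/(4)! × [f^{(3)}(36) − f^{(3)}(4)] = −1/720 × (5.59872e+06 − 7680.00) = -7765.33.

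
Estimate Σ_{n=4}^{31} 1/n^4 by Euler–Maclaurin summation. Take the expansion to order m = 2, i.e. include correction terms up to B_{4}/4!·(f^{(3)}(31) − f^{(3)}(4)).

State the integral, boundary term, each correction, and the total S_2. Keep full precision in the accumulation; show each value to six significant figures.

∫_4^31 1/x^4 dx evaluates to 0.00519714.
½[f(4) + f(31)] = ½[0.00390625 + 1.08281e-06] = 0.00195367.
Integral + boundary = 0.00715081.
k=1: B_{2}/(2)! × [f^{(1)}(31) − f^{(1)}(4)] = 1/12 × (-1.39718e-07 − (-0.00390625)) = 0.000325509.
Partial sum through k=1: 0.00747632.
k=2: B_{4}/(4)! × [f^{(3)}(31) − f^{(3)}(4)] = −1/720 × (-4.36164e-09 − (-0.00732422)) = -1.01725e-05.

S_2 ≈ 0.00746615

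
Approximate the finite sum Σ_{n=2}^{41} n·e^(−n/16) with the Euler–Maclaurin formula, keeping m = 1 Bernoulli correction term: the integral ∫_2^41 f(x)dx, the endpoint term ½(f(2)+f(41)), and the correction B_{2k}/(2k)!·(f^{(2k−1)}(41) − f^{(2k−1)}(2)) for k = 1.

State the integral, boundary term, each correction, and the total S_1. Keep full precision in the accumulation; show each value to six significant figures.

∫_2^41 x·e^(−x/16) dx evaluates to 183.833.
Boundary: ½(f(2) + f(41)) = ½(1.76499 + 3.16158) = 2.46329.
Running total after boundary: 186.297.
Correction k=1: B_{2}/2! · (f^{(1)}(41) − f^{(1)}(2)) = 1/12 · (-0.120487 − 0.772185) = -0.0743893.

S_1 ≈ 186.222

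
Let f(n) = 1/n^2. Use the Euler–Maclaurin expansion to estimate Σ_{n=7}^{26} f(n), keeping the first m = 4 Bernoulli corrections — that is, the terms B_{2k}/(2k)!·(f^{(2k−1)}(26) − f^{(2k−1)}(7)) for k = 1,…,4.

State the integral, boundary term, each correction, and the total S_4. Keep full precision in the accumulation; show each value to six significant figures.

∫_7^26 1/x^2 dx evaluates to 0.104396.
½[f(7) + f(26)] = ½[0.0204082 + 0.00147929] = 0.0109437.
Integral + boundary = 0.115339.
k=1: B_{2}/(2)! × [f^{(1)}(26) − f^{(1)}(7)] = 1/12 × (-0.000113792 − (-0.00583090)) = 0.000476426.
After k=1: 0.115816.
k=2: B_{4}/(4)! × [f^{(3)}(26) − f^{(3)}(7)] = −1/720 × (-2.01997e-06 − (-0.00142798)) = -1.98050e-06.
After k=2: 0.115814.
k=3: B_{6}/(6)! × [f^{(5)}(26) − f^{(5)}(7)] = 1/30240 × (-8.96436e-08 − (-0.000874271)) = 2.89081e-08.
After k=3: 0.115814.
k=4: B_{8}/(8)! × [f^{(7)}(26) − f^{(7)}(7)] = −1/1209600 × (-7.42609e-09 − (-0.000999167)) = -8.26025e-10.

S_4 ≈ 0.115814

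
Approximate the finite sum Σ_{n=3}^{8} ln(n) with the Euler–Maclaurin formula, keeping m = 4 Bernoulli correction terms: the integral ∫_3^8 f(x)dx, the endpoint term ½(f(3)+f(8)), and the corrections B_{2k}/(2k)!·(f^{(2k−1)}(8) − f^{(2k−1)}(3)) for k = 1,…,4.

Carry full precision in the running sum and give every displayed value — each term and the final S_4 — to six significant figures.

Integral: ∫_3^8 ln(x) dx = 8.33970.
½[f(3) + f(8)] = ½[1.09861 + 2.07944] = 1.58903.
Running total after boundary: 9.92872.
k=1: B_{2}/(2)! × [f^{(1)}(8) − f^{(1)}(3)] = 1/12 × (0.125000 − 0.333333) = -0.0173611.
Running total after k=1: 9.91136.
k=2: B_{4}/(4)! × [f^{(3)}(8) − f^{(3)}(3)] = −1/720 × (0.00390625 − 0.0740741) = 9.74553e-05.
Running total after k=2: 9.91146.
k=3: B_{6}/(6)! × [f^{(5)}(8) − f^{(5)}(3)] = 1/30240 × (0.000732422 − 0.0987654) = -3.24183e-06.
Running total after k=3: 9.91146.
k=4: B_{8}/(8)! × [f^{(7)}(8) − f^{(7)}(3)] = −1/1209600 × (0.000343323 − 0.329218) = 2.71887e-07.

S_4 ≈ 9.91146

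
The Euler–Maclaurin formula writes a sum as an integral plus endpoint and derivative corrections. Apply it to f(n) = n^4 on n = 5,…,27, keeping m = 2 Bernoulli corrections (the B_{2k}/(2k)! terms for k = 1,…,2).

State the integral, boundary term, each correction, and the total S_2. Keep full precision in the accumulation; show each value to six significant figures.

S_2 ≈ 3.14171e+06

The integral term ∫_5^27 x^4 dx = 2.86916e+06.
½[f(5) + f(27)] = ½[625.000 + 531441] = 266033.
Running total after boundary: 3.13519e+06.
Correction k=1: B_{2}/2! · (f^{(1)}(27) − f^{(1)}(5)) = 1/12 · (78732.0 − 500.000) = 6519.33.
After k=1: 3.14171e+06.
Correction k=2: B_{4}/4! · (f^{(3)}(27) − f^{(3)}(5)) = −1/720 · (648.000 − 120.000) = -0.733333.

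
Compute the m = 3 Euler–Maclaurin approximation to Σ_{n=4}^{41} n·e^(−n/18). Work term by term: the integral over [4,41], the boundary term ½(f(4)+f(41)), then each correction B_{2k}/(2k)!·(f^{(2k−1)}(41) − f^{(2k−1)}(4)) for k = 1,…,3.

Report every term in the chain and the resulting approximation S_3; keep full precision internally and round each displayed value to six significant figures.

Integral: ∫_4^41 x·e^(−x/18) dx = 208.225.
Endpoint term: (f(4) + f(41))/2 = (3.20295 + 4.20298)/2 = 3.70297.
So far: 211.927.
Order-1 term: 1/12 · (-0.130987 − 0.622796) = -0.0628153.
Running total after k=1: 211.865.
Order-2 term: −1/720 · (0.000228507 − 0.00686503) = 9.21740e-06.
Running total after k=2: 211.865.
Order-3 term: 1/30240 · (2.65832e-06 − 3.64440e-05) = -1.11725e-09.

S_3 ≈ 211.865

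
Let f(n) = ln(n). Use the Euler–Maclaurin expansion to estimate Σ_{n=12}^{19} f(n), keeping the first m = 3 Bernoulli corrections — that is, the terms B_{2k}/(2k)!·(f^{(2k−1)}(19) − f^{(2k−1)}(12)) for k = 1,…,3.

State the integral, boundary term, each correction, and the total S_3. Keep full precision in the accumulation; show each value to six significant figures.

The integral term ∫_12^19 ln(x) dx = 19.1255.
½[f(12) + f(19)] = ½[2.48491 + 2.94444] = 2.71467.
Running total after boundary: 21.8401.
Correction k=1: B_{2}/2! · (f^{(1)}(19) − f^{(1)}(12)) = 1/12 · (0.0526316 − 0.0833333) = -0.00255848.
After k=1: 21.8376.
Correction k=2: B_{4}/4! · (f^{(3)}(19) − f^{(3)}(12)) = −1/720 · (0.000291588 − 0.00115741) = 1.20253e-06.
After k=2: 21.8376.
Correction k=3: B_{6}/6! · (f^{(5)}(19) − f^{(5)}(12)) = 1/30240 · (9.69267e-06 − 9.64506e-05) = -2.86898e-09.

S_3 ≈ 21.8376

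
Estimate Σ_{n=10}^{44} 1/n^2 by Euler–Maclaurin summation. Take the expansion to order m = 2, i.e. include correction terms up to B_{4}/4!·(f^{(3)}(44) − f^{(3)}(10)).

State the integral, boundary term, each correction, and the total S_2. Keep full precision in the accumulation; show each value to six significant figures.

∫_10^44 1/x^2 dx evaluates to 0.0772727.
½[f(10) + f(44)] = ½[0.0100000 + 0.000516529] = 0.00525826.
So far: 0.0825310.
Correction k=1: B_{2}/2! · (f^{(1)}(44) − f^{(1)}(10)) = 1/12 · (-2.34786e-05 − (-0.00200000)) = 0.000164710.
Partial sum through k=1: 0.0826957.
Correction k=2: B_{4}/4! · (f^{(3)}(44) − f^{(3)}(10)) = −1/720 · (-1.45528e-07 − (-0.000240000)) = -3.33131e-07.

S_2 ≈ 0.0826954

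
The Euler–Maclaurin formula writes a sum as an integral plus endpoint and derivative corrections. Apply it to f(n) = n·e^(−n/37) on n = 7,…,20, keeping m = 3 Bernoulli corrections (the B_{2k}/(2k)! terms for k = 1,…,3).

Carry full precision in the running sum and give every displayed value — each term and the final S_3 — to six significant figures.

∫_7^20 x·e^(−x/37) dx evaluates to 119.030.
Endpoint term: (f(7) + f(20))/2 = (5.79341 + 11.6487)/2 = 8.72104.
Running total after boundary: 127.751.
k=1: B_{2}/(2)! × [f^{(1)}(20) − f^{(1)}(7)] = 1/12 × (0.267605 − 0.671051) = -0.0336206.
After k=1: 127.717.
k=2: B_{4}/(4)! × [f^{(3)}(20) − f^{(3)}(7)] = −1/720 × (0.00104636 − 0.00169928) = 9.06826e-07.
After k=2: 127.717.
k=3: B_{6}/(6)! × [f^{(5)}(20) − f^{(5)}(7)] = 1/30240 × (1.38587e-06 − 2.12446e-06) = -2.44242e-11.

S_3 ≈ 127.717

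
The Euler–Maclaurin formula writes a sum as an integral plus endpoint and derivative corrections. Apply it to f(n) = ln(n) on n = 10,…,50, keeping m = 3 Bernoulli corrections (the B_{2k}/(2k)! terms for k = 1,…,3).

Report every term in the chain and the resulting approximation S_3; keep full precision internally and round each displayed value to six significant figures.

∫_10^50 ln(x) dx evaluates to 132.575.
Endpoint term: (f(10) + f(50))/2 = (2.30259 + 3.91202)/2 = 3.10730.
So far: 135.683.
Order-1 term: 1/12 · (0.0200000 − 0.100000) = -0.00666667.
After k=1: 135.676.
Order-2 term: −1/720 · (1.60000e-05 − 0.00200000) = 2.75556e-06.
After k=2: 135.676.
Order-3 term: 1/30240 · (7.68000e-08 − 0.000240000) = -7.93397e-09.

S_3 ≈ 135.676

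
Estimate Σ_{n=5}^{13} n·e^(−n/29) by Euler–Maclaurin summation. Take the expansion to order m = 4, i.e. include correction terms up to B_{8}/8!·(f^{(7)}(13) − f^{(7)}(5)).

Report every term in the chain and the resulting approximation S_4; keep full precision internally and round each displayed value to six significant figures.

Integral: ∫_5^13 x·e^(−x/29) dx = 51.8767.
½[f(5) + f(13)] = ½[4.20815 + 8.30347] = 6.25581.
Integral + boundary = 58.1326.
k=1: B_{2}/(2)! × [f^{(1)}(13) − f^{(1)}(5)] = 1/12 × (0.352402 − 0.696522) = -0.0286767.
Running total after k=1: 58.1039.
k=2: B_{4}/(4)! × [f^{(3)}(13) − f^{(3)}(5)] = −1/720 × (0.00193800 − 0.00282971) = 1.23848e-06.
Running total after k=2: 58.1039.
k=3: B_{6}/(6)! × [f^{(5)}(13) − f^{(5)}(5)] = 1/30240 × (4.11055e-06 − 5.74460e-06) = -5.40359e-11.
Running total after k=3: 58.1039.
k=4: B_{8}/(8)! × [f^{(7)}(13) − f^{(7)}(5)] = −1/1209600 × (7.03532e-09 − 9.66053e-09) = 2.17031e-15.

S_4 ≈ 58.1039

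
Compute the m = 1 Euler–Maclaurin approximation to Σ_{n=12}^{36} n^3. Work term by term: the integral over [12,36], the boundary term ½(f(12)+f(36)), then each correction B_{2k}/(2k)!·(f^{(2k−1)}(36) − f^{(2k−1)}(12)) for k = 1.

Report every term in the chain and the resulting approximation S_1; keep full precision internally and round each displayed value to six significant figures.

The integral term ∫_12^36 x^3 dx = 414720.
Boundary: ½(f(12) + f(36)) = ½(1728.00 + 46656.0) = 24192.0.
Running total after boundary: 438912.
Correction k=1: B_{2}/2! · (f^{(1)}(36) − f^{(1)}(12)) = 1/12 · (3888.00 − 432.000) = 288.000.

S_1 ≈ 439200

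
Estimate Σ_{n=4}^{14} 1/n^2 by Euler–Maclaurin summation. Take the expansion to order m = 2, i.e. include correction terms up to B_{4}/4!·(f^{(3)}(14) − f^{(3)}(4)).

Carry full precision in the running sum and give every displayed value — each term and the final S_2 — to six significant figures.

S_2 ≈ 0.214883

The integral term ∫_4^14 1/x^2 dx = 0.178571.
Boundary: ½(f(4) + f(14)) = ½(0.0625000 + 0.00510204) = 0.0338010.
Running total after boundary: 0.212372.
Order-1 term: 1/12 · (-0.000728863 − (-0.0312500)) = 0.00254343.
Running total after k=1: 0.214916.
Order-2 term: −1/720 · (-4.46243e-05 − (-0.0234375)) = -3.24901e-05.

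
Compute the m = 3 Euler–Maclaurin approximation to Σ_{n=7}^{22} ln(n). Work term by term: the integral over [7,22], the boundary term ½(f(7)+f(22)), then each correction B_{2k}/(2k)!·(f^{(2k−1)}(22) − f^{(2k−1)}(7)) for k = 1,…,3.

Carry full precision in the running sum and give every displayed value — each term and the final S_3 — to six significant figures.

The integral term ∫_7^22 ln(x) dx = 39.3816.
Boundary: ½(f(7) + f(22)) = ½(1.94591 + 3.09104) = 2.51848.
So far: 41.9000.
k=1: B_{2}/(2)! × [f^{(1)}(22) − f^{(1)}(7)] = 1/12 × (0.0454545 − 0.142857) = -0.00811688.
After k=1: 41.8919.
k=2: B_{4}/(4)! × [f^{(3)}(22) − f^{(3)}(7)] = −1/720 × (0.000187829 − 0.00583090) = 7.83760e-06.
After k=2: 41.8919.
k=3: B_{6}/(6)! × [f^{(5)}(22) − f^{(5)}(7)] = 1/30240 × (4.65691e-06 − 0.00142798) = -4.70674e-08.

S_3 ≈ 41.8919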